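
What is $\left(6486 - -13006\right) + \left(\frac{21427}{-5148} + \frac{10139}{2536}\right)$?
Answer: $\frac{63618077519}{3263832} \approx 19492.0$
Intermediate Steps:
$\left(6486 - -13006\right) + \left(\frac{21427}{-5148} + \frac{10139}{2536}\right) = \left(6486 + 13006\right) + \left(21427 \left(- \frac{1}{5148}\right) + 10139 \cdot \frac{1}{2536}\right) = 19492 + \left(- \frac{21427}{5148} + \frac{10139}{2536}\right) = 19492 - \frac{535825}{3263832} = \frac{63618077519}{3263832}$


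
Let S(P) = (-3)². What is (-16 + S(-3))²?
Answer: 49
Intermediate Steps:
S(P) = 9
(-16 + S(-3))² = (-16 + 9)² = (-7)² = 49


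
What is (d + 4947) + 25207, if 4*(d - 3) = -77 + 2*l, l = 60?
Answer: 120671/4 ≈ 30168.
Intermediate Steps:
d = 55/4 (d = 3 + (-77 + 2*60)/4 = 3 + (-77 + 120)/4 = 3 + (¼)*43 = 3 + 43/4 = 55/4 ≈ 13.750)
(d + 4947) + 25207 = (55/4 + 4947) + 25207 = 19843/4 + 25207 = 120671/4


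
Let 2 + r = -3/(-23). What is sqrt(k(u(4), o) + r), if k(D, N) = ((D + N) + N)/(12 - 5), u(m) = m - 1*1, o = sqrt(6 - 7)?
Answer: sqrt(-37352 + 7406*I)/161 ≈ 0.11843 + 1.2062*I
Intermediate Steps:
o = I (o = sqrt(-1) = I ≈ 1.0*I)
u(m) = -1 + m (u(m) = m - 1 = -1 + m)
r = -43/23 (r = -2 - 3/(-23) = -2 - 3*(-1/23) = -2 + 3/23 = -43/23 ≈ -1.8696)
k(D, N) = D/7 + 2*N/7 (k(D, N) = (D + 2*N)/7 = (D + 2*N)*(1/7) = D/7 + 2*N/7)
sqrt(k(u(4), o) + r) = sqrt(((-1 + 4)/7 + 2*I/7) - 43/23) = sqrt(((1/7)*3 + 2*I/7) - 43/23) = sqrt((3/7 + 2*I/7) - 43/23) = sqrt(-232/161 + 2*I/7)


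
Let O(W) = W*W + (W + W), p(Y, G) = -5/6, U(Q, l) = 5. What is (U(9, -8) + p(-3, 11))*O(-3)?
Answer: 25/2 ≈ 12.500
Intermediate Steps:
p(Y, G) = -⅚ (p(Y, G) = -5*⅙ = -⅚)
O(W) = W² + 2*W
(U(9, -8) + p(-3, 11))*O(-3) = (5 - ⅚)*(-3*(2 - 3)) = 25*(-3*(-1))/6 = (25/6)*3 = 25/2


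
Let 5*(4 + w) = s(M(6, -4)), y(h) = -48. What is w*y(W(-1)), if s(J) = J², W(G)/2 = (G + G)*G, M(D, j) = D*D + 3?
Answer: -72048/5 ≈ -14410.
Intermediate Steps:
M(D, j) = 3 + D² (M(D, j) = D² + 3 = 3 + D²)
W(G) = 4*G² (W(G) = 2*((G + G)*G) = 2*((2*G)*G) = 2*(2*G²) = 4*G²)
w = 1501/5 (w = -4 + (3 + 6²)²/5 = -4 + (3 + 36)²/5 = -4 + (⅕)*39² = -4 + (⅕)*1521 = -4 + 1521/5 = 1501/5 ≈ 300.20)
w*y(W(-1)) = (1501/5)*(-48) = -72048/5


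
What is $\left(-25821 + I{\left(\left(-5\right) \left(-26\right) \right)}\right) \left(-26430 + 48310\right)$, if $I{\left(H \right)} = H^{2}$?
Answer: $-195191480$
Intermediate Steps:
$\left(-25821 + I{\left(\left(-5\right) \left(-26\right) \right)}\right) \left(-26430 + 48310\right) = \left(-25821 + \left(\left(-5\right) \left(-26\right)\right)^{2}\right) \left(-26430 + 48310\right) = \left(-25821 + 130^{2}\right) 21880 = \left(-25821 + 16900\right) 21880 = \left(-8921\right) 21880 = -195191480$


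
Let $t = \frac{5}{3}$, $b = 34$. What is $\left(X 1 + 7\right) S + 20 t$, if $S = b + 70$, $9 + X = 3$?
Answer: $\frac{412}{3} \approx 137.33$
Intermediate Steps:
$X = -6$ ($X = -9 + 3 = -6$)
$t = \frac{5}{3}$ ($t = 5 \cdot \frac{1}{3} = \frac{5}{3} \approx 1.6667$)
$S = 104$ ($S = 34 + 70 = 104$)
$\left(X 1 + 7\right) S + 20 t = \left(\left(-6\right) 1 + 7\right) 104 + 20 \cdot \frac{5}{3} = \left(-6 + 7\right) 104 + \frac{100}{3} = 1 \cdot 104 + \frac{100}{3} = 104 + \frac{100}{3} = \frac{412}{3}$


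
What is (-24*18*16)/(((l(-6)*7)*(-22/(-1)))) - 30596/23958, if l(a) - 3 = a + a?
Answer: 311090/83853 ≈ 3.7099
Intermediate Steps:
l(a) = 3 + 2*a (l(a) = 3 + (a + a) = 3 + 2*a)
(-24*18*16)/(((l(-6)*7)*(-22/(-1)))) - 30596/23958 = (-24*18*16)/((((3 + 2*(-6))*7)*(-22/(-1)))) - 30596/23958 = (-432*16)/((((3 - 12)*7)*(-22*(-1)))) - 30596*1/23958 = -6912/(-9*7*22) - 15298/11979 = -6912/((-63*22)) - 15298/11979 = -6912/(-1386) - 15298/11979 = -6912*(-1/1386) - 15298/11979 = 384/77 - 15298/11979 = 311090/83853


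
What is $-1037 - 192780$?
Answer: $-193817$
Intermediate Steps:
$-1037 - 192780 = -193817$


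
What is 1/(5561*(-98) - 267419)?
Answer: -1/812397 ≈ -1.2309e-6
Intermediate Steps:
1/(5561*(-98) - 267419) = 1/(-544978 - 267419) = 1/(-812397) = -1/812397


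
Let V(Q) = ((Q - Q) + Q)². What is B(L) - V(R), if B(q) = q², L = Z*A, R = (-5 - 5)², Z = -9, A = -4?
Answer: -8704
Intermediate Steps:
R = 100 (R = (-10)² = 100)
L = 36 (L = -9*(-4) = 36)
V(Q) = Q² (V(Q) = (0 + Q)² = Q²)
B(L) - V(R) = 36² - 1*100² = 1296 - 1*10000 = 1296 - 10000 = -8704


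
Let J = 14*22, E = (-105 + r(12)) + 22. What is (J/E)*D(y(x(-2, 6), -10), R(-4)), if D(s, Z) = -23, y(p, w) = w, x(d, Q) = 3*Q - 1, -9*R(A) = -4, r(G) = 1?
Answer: 3542/41 ≈ 86.390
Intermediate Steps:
R(A) = 4/9 (R(A) = -1/9*(-4) = 4/9)
E = -82 (E = (-105 + 1) + 22 = -104 + 22 = -82)
x(d, Q) = -1 + 3*Q
J = 308
(J/E)*D(y(x(-2, 6), -10), R(-4)) = (308/(-82))*(-23) = (308*(-1/82))*(-23) = -154/41*(-23) = 3542/41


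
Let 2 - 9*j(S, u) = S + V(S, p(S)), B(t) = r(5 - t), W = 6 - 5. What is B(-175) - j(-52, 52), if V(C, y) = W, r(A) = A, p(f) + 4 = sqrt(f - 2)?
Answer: 1567/9 ≈ 174.11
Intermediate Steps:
p(f) = -4 + sqrt(-2 + f) (p(f) = -4 + sqrt(f - 2) = -4 + sqrt(-2 + f))
W = 1
B(t) = 5 - t
V(C, y) = 1
j(S, u) = 1/9 - S/9 (j(S, u) = 2/9 - (S + 1)/9 = 2/9 - (1 + S)/9 = 2/9 + (-1/9 - S/9) = 1/9 - S/9)
B(-175) - j(-52, 52) = (5 - 1*(-175)) - (1/9 - 1/9*(-52)) = (5 + 175) - (1/9 + 52/9) = 180 - 1*53/9 = 180 - 53/9 = 1567/9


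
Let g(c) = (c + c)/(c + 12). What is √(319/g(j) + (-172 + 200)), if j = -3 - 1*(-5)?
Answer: √4578/2 ≈ 33.830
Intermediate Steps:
j = 2 (j = -3 + 5 = 2)
g(c) = 2*c/(12 + c) (g(c) = (2*c)/(12 + c) = 2*c/(12 + c))
√(319/g(j) + (-172 + 200)) = √(319/((2*2/(12 + 2))) + (-172 + 200)) = √(319/((2*2/14)) + 28) = √(319/((2*2*(1/14))) + 28) = √(319/(2/7) + 28) = √(319*(7/2) + 28) = √(2233/2 + 28) = √(2289/2) = √4578/2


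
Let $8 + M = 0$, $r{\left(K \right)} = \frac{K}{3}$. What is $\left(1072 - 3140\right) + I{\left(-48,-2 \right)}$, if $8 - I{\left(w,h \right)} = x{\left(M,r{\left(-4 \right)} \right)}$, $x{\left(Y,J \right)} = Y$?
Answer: $-2052$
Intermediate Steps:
$r{\left(K \right)} = \frac{K}{3}$ ($r{\left(K \right)} = K \frac{1}{3} = \frac{K}{3}$)
$M = -8$ ($M = -8 + 0 = -8$)
$I{\left(w,h \right)} = 16$ ($I{\left(w,h \right)} = 8 - -8 = 8 + 8 = 16$)
$\left(1072 - 3140\right) + I{\left(-48,-2 \right)} = \left(1072 - 3140\right) + 16 = -2068 + 16 = -2052$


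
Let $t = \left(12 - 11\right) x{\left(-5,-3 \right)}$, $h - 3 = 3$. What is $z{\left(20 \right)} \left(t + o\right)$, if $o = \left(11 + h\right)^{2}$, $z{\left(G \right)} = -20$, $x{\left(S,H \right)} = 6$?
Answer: $-5900$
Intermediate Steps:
$h = 6$ ($h = 3 + 3 = 6$)
$t = 6$ ($t = \left(12 - 11\right) 6 = 1 \cdot 6 = 6$)
$o = 289$ ($o = \left(11 + 6\right)^{2} = 17^{2} = 289$)
$z{\left(20 \right)} \left(t + o\right) = - 20 \left(6 + 289\right) = \left(-20\right) 295 = -5900$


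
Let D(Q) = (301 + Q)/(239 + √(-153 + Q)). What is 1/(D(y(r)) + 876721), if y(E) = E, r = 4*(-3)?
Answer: 16741302759/14677471881533143 + 289*I*√165/44032415644599429 ≈ 1.1406e-6 + 8.4308e-14*I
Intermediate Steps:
r = -12
D(Q) = (301 + Q)/(239 + √(-153 + Q))
1/(D(y(r)) + 876721) = 1/((301 - 12)/(239 + √(-153 - 12)) + 876721) = 1/(289/(239 + √(-165)) + 876721) = 1/(289/(239 + I*√165) + 876721) = 1/(876721 + 289/(239 + I*√165))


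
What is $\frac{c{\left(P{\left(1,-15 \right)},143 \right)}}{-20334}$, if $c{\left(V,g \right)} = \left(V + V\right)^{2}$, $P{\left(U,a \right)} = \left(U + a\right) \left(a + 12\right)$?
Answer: $- \frac{1176}{3389} \approx -0.347$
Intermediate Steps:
$P{\left(U,a \right)} = \left(12 + a\right) \left(U + a\right)$ ($P{\left(U,a \right)} = \left(U + a\right) \left(12 + a\right) = \left(12 + a\right) \left(U + a\right)$)
$c{\left(V,g \right)} = 4 V^{2}$ ($c{\left(V,g \right)} = \left(2 V\right)^{2} = 4 V^{2}$)
$\frac{c{\left(P{\left(1,-15 \right)},143 \right)}}{-20334} = \frac{4 \left(\left(-15\right)^{2} + 12 \cdot 1 + 12 \left(-15\right) + 1 \left(-15\right)\right)^{2}}{-20334} = 4 \left(225 + 12 - 180 - 15\right)^{2} \left(- \frac{1}{20334}\right) = 4 \cdot 42^{2} \left(- \frac{1}{20334}\right) = 4 \cdot 1764 \left(- \frac{1}{20334}\right) = 7056 \left(- \frac{1}{20334}\right) = - \frac{1176}{3389}$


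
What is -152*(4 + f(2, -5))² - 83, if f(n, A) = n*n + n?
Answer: -15283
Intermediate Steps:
f(n, A) = n + n² (f(n, A) = n² + n = n + n²)
-152*(4 + f(2, -5))² - 83 = -152*(4 + 2*(1 + 2))² - 83 = -152*(4 + 2*3)² - 83 = -152*(4 + 6)² - 83 = -152*10² - 83 = -152*100 - 83 = -15200 - 83 = -15283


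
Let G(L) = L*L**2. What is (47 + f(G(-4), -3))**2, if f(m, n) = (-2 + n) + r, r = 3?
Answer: 2025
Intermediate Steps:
G(L) = L**3
f(m, n) = 1 + n (f(m, n) = (-2 + n) + 3 = 1 + n)
(47 + f(G(-4), -3))**2 = (47 + (1 - 3))**2 = (47 - 2)**2 = 45**2 = 2025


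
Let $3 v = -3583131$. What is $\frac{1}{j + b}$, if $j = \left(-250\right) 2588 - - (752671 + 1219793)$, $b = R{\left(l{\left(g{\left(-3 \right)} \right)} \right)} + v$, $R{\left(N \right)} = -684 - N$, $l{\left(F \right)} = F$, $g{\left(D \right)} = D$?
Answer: $\frac{1}{130406} \approx 7.6684 \cdot 10^{-6}$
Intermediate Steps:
$v = -1194377$ ($v = \frac{1}{3} \left(-3583131\right) = -1194377$)
$b = -1195058$ ($b = \left(-684 - -3\right) - 1194377 = \left(-684 + 3\right) - 1194377 = -681 - 1194377 = -1195058$)
$j = 1325464$ ($j = -647000 - \left(-1\right) 1972464 = -647000 - -1972464 = -647000 + 1972464 = 1325464$)
$\frac{1}{j + b} = \frac{1}{1325464 - 1195058} = \frac{1}{130406}$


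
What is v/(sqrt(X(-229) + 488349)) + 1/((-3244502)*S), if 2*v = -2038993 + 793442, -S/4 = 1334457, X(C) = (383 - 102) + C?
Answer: 1/17318593621656 - 1245551*sqrt(488401)/976802 ≈ -891.13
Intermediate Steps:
X(C) = 281 + C
S = -5337828 (S = -4*1334457 = -5337828)
v = -1245551/2 (v = (-2038993 + 793442)/2 = (1/2)*(-1245551) = -1245551/2 ≈ -6.2278e+5)
v/(sqrt(X(-229) + 488349)) + 1/((-3244502)*S) = -1245551/(2*sqrt((281 - 229) + 488349)) + 1/(-3244502*(-5337828)) = -1245551/(2*sqrt(52 + 488349)) - 1/3244502*(-1/5337828) = -1245551*sqrt(488401)/488401/2 + 1/17318593621656 = -1245551*sqrt(488401)/976802 + 1/17318593621656 = 1/17318593621656 - 1245551*sqrt(488401)/976802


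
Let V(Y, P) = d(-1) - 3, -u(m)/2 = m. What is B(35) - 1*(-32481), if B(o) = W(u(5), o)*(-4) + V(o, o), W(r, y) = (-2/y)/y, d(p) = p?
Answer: 39784333/1225 ≈ 32477.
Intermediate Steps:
u(m) = -2*m
V(Y, P) = -4 (V(Y, P) = -1 - 3 = -4)
W(r, y) = -2/y**2 (W(r, y) = (-2/y)/y = -2/y**2)
B(o) = -4 + 8/o**2 (B(o) = -2/o**2*(-4) - 4 = 8/o**2 - 4 = -4 + 8/o**2)
B(35) - 1*(-32481) = (-4 + 8/35**2) - 1*(-32481) = (-4 + 8*(1/1225)) + 32481 = (-4 + 8/1225) + 32481 = -4892/1225 + 32481 = 39784333/1225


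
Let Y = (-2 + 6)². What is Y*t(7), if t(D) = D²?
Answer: 784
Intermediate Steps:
Y = 16 (Y = 4² = 16)
Y*t(7) = 16*7² = 16*49 = 784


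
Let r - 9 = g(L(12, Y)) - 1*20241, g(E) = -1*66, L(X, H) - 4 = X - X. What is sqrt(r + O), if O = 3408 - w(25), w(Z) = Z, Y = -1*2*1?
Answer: I*sqrt(16915) ≈ 130.06*I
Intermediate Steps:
Y = -2 (Y = -2*1 = -2)
L(X, H) = 4 (L(X, H) = 4 + (X - X) = 4 + 0 = 4)
g(E) = -66
O = 3383 (O = 3408 - 1*25 = 3408 - 25 = 3383)
r = -20298 (r = 9 + (-66 - 1*20241) = 9 + (-66 - 20241) = 9 - 20307 = -20298)
sqrt(r + O) = sqrt(-20298 + 3383) = sqrt(-16915) = I*sqrt(16915)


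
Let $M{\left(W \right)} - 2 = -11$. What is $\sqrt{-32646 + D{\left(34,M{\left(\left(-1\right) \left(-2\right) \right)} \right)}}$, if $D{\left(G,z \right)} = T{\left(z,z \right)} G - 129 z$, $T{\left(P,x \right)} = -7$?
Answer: $i \sqrt{31723} \approx 178.11 i$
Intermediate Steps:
$M{\left(W \right)} = -9$ ($M{\left(W \right)} = 2 - 11 = -9$)
$D{\left(G,z \right)} = - 129 z - 7 G$ ($D{\left(G,z \right)} = - 7 G - 129 z = - 129 z - 7 G$)
$\sqrt{-32646 + D{\left(34,M{\left(\left(-1\right) \left(-2\right) \right)} \right)}} = \sqrt{-32646 - -923} = \sqrt{-32646 + \left(1161 - 238\right)} = \sqrt{-32646 + 923} = \sqrt{-31723} = i \sqrt{31723}$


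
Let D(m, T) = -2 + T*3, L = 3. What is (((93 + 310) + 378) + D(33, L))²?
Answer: 620944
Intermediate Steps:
D(m, T) = -2 + 3*T
(((93 + 310) + 378) + D(33, L))² = (((93 + 310) + 378) + (-2 + 3*3))² = ((403 + 378) + (-2 + 9))² = (781 + 7)² = 788² = 620944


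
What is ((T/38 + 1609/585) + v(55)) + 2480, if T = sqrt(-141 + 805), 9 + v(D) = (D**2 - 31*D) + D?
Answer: 2251519/585 + sqrt(166)/19 ≈ 3849.4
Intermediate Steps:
v(D) = -9 + D**2 - 30*D (v(D) = -9 + ((D**2 - 31*D) + D) = -9 + (D**2 - 30*D) = -9 + D**2 - 30*D)
T = 2*sqrt(166) (T = sqrt(664) = 2*sqrt(166) ≈ 25.768)
((T/38 + 1609/585) + v(55)) + 2480 = (((2*sqrt(166))/38 + 1609/585) + (-9 + 55**2 - 30*55)) + 2480 = (((2*sqrt(166))*(1/38) + 1609*(1/585)) + (-9 + 3025 - 1650)) + 2480 = ((sqrt(166)/19 + 1609/585) + 1366) + 2480 = ((1609/585 + sqrt(166)/19) + 1366) + 2480 = (800719/585 + sqrt(166)/19) + 2480 = 2251519/585 + sqrt(166)/19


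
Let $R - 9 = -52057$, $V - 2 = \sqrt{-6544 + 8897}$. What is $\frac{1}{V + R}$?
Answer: $- \frac{52046}{2708783763} - \frac{\sqrt{2353}}{2708783763} \approx -1.9232 \cdot 10^{-5}$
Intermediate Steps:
$V = 2 + \sqrt{2353}$ ($V = 2 + \sqrt{-6544 + 8897} = 2 + \sqrt{2353} \approx 50.508$)
$R = -52048$ ($R = 9 - 52057 = -52048$)
$\frac{1}{V + R} = \frac{1}{\left(2 + \sqrt{2353}\right) - 52048} = \frac{1}{-52046 + \sqrt{2353}}$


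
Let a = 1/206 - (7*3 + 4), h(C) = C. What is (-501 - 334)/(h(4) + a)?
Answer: 34402/865 ≈ 39.771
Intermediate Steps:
a = -5149/206 (a = 1/206 - (21 + 4) = 1/206 - 1*25 = 1/206 - 25 = -5149/206 ≈ -24.995)
(-501 - 334)/(h(4) + a) = (-501 - 334)/(4 - 5149/206) = -835/(-4325/206) = -835*(-206/4325) = 34402/865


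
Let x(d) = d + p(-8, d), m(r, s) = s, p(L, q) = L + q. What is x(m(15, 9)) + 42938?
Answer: 42948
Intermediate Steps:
x(d) = -8 + 2*d (x(d) = d + (-8 + d) = -8 + 2*d)
x(m(15, 9)) + 42938 = (-8 + 2*9) + 42938 = (-8 + 18) + 42938 = 10 + 42938 = 42948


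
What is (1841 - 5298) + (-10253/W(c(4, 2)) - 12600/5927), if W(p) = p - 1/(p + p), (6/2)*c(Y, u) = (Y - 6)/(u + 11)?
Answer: -40499934443/8967551 ≈ -4516.3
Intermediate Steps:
c(Y, u) = (-6 + Y)/(3*(11 + u)) (c(Y, u) = ((Y - 6)/(u + 11))/3 = ((-6 + Y)/(11 + u))/3 = (-6 + Y)/(3*(11 + u)))
W(p) = p - 1/(2*p)
(1841 - 5298) + (-10253/W(c(4, 2)) - 12600/5927) = (1841 - 5298) + (-10253/((-6 + 4)/(3*(11 + 2)) - 3*(11 + 2)/(-6 + 4)/2) - 12600/5927) = -3457 + (-10253/((⅓)*(-2)/13 - 1/(2*((⅓)*(-2)/13))) - 12600*1/5927) = -3457 + (-10253/((⅓)*(1/13)*(-2) - 1/(2*((⅓)*(1/13)*(-2)))) - 12600/5927) = -3457 + (-10253/(-2/39 - 1/(2*(-2/39))) - 12600/5927) = -3457 + (-10253/(-2/39 - ½*(-39/2)) - 12600/5927) = -3457 + (-10253/(-2/39 + 39/4) - 12600/5927) = -3457 + (-10253/1513/156 - 12600/5927) = -3457 + (-10253*156/1513 - 12600/5927) = -3457 + (-1599468/1513 - 12600/5927) = -3457 - 9499110636/8967551 = -40499934443/8967551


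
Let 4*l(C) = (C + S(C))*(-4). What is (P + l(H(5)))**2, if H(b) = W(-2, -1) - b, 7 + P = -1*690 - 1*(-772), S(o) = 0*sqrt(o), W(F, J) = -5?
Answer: 7225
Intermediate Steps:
S(o) = 0
P = 75 (P = -7 + (-1*690 - 1*(-772)) = -7 + (-690 + 772) = -7 + 82 = 75)
H(b) = -5 - b
l(C) = -C (l(C) = ((C + 0)*(-4))/4 = (C*(-4))/4 = (-4*C)/4 = -C)
(P + l(H(5)))**2 = (75 - (-5 - 1*5))**2 = (75 - (-5 - 5))**2 = (75 - 1*(-10))**2 = (75 + 10)**2 = 85**2 = 7225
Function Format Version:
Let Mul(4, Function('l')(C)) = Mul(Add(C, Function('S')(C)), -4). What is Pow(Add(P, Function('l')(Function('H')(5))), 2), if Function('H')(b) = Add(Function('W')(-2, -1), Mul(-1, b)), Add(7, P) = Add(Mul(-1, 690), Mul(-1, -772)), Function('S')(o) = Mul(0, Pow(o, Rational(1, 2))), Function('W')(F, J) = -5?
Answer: 7225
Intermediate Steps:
Function('S')(o) = 0
P = 75 (P = Add(-7, Add(Mul(-1, 690), Mul(-1, -772))) = Add(-7, Add(-690, 772)) = Add(-7, 82) = 75)
Function('H')(b) = Add(-5, Mul(-1, b))
Function('l')(C) = Mul(-1, C) (Function('l')(C) = Mul(Rational(1, 4), Mul(Add(C, 0), -4)) = Mul(Rational(1, 4), Mul(C, -4)) = Mul(Rational(1, 4), Mul(-4, C)) = Mul(-1, C))
Pow(Add(P, Function('l')(Function('H')(5))), 2) = Pow(Add(75, Mul(-1, Add(-5, Mul(-1, 5)))), 2) = Pow(Add(75, Mul(-1, Add(-5, -5))), 2) = Pow(Add(75, Mul(-1, -10)), 2) = Pow(Add(75, 10), 2) = Pow(85, 2) = 7225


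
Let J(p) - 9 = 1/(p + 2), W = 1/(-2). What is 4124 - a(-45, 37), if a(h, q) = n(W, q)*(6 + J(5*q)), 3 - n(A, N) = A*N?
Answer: 710859/187 ≈ 3801.4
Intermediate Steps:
W = -½ ≈ -0.50000
J(p) = 9 + 1/(2 + p) (J(p) = 9 + 1/(p + 2) = 9 + 1/(2 + p))
n(A, N) = 3 - A*N
a(h, q) = (3 + q/2)*(6 + (19 + 45*q)/(2 + 5*q)) (a(h, q) = (3 - 1*(-½)*q)*(6 + (19 + 9*(5*q))/(2 + 5*q)) = (3 + q/2)*(6 + (19 + 45*q)/(2 + 5*q)))
4124 - a(-45, 37) = 4124 - (6 + 37)*(31 + 75*37)/(2*(2 + 5*37)) = 4124 - 43*(31 + 2775)/(2*(2 + 185)) = 4124 - 43*2806/(2*187) = 4124 - 1*60329/187 = 4124 - 60329/187 = 710859/187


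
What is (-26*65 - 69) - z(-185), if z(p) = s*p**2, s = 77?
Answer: -2637084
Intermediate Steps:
z(p) = 77*p**2
(-26*65 - 69) - z(-185) = (-26*65 - 69) - 77*(-185)**2 = (-1690 - 69) - 77*34225 = -1759 - 1*2635325 = -1759 - 2635325 = -2637084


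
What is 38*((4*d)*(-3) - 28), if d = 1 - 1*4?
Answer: 304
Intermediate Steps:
d = -3 (d = 1 - 4 = -3)
38*((4*d)*(-3) - 28) = 38*((4*(-3))*(-3) - 28) = 38*(-12*(-3) - 28) = 38*(36 - 28) = 38*8 = 304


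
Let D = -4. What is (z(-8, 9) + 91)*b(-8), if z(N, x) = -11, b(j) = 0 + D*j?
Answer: 2560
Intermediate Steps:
b(j) = -4*j (b(j) = 0 - 4*j = -4*j)
(z(-8, 9) + 91)*b(-8) = (-11 + 91)*(-4*(-8)) = 80*32 = 2560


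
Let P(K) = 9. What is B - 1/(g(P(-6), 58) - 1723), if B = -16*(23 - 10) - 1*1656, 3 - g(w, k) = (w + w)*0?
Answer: -3206079/1720 ≈ -1864.0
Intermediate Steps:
g(w, k) = 3 (g(w, k) = 3 - (w + w)*0 = 3 - 2*w*0 = 3 - 1*0 = 3 + 0 = 3)
B = -1864 (B = -16*13 - 1656 = -208 - 1656 = -1864)
B - 1/(g(P(-6), 58) - 1723) = -1864 - 1/(3 - 1723) = -1864 - 1/(-1720) = -1864 - 1*(-1/1720) = -1864 + 1/1720 = -3206079/1720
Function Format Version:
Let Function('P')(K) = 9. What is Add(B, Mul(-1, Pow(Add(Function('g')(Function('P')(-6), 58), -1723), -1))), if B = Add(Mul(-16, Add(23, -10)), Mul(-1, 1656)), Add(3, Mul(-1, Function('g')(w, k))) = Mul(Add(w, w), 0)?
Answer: Rational(-3206079, 1720) ≈ -1864.0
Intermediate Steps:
Function('g')(w, k) = 3 (Function('g')(w, k) = Add(3, Mul(-1, Mul(Add(w, w), 0))) = Add(3, Mul(-1, Mul(Mul(2, w), 0))) = Add(3, Mul(-1, 0)) = Add(3, 0) = 3)
B = -1864 (B = Add(Mul(-16, 13), -1656) = Add(-208, -1656) = -1864)
Add(B, Mul(-1, Pow(Add(Function('g')(Function('P')(-6), 58), -1723), -1))) = Add(-1864, Mul(-1, Pow(Add(3, -1723), -1))) = Add(-1864, Mul(-1, Pow(-1720, -1))) = Add(-1864, Mul(-1, Rational(-1, 1720))) = Add(-1864, Rational(1, 1720)) = Rational(-3206079, 1720)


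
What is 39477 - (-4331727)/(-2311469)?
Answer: 91245529986/2311469 ≈ 39475.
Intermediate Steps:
39477 - (-4331727)/(-2311469) = 39477 - (-4331727)*(-1)/2311469 = 39477 - 1*4331727/2311469 = 39477 - 4331727/2311469 = 91245529986/2311469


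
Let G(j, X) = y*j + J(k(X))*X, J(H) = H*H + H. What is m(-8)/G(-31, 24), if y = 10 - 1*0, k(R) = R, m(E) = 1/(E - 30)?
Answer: -1/535420 ≈ -1.8677e-6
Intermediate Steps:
m(E) = 1/(-30 + E)
J(H) = H + H**2 (J(H) = H**2 + H = H + H**2)
y = 10 (y = 10 + 0 = 10)
G(j, X) = 10*j + X**2*(1 + X) (G(j, X) = 10*j + (X*(1 + X))*X = 10*j + X**2*(1 + X))
m(-8)/G(-31, 24) = 1/((-30 - 8)*(10*(-31) + 24**2*(1 + 24))) = 1/((-38)*(-310 + 576*25)) = -1/(38*(-310 + 14400)) = -1/38/14090 = -1/38*1/14090 = -1/535420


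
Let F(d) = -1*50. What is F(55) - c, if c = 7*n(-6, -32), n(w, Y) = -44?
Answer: 258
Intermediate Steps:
F(d) = -50
c = -308 (c = 7*(-44) = -308)
F(55) - c = -50 - 1*(-308) = -50 + 308 = 258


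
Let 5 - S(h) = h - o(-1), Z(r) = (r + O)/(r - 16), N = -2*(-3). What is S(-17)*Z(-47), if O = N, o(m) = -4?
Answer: 82/7 ≈ 11.714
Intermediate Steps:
N = 6
O = 6
Z(r) = (6 + r)/(-16 + r) (Z(r) = (r + 6)/(r - 16) = (6 + r)/(-16 + r))
S(h) = 1 - h (S(h) = 5 - (h - 1*(-4)) = 5 - (h + 4) = 5 - (4 + h) = 5 + (-4 - h) = 1 - h)
S(-17)*Z(-47) = (1 - 1*(-17))*((6 - 47)/(-16 - 47)) = (1 + 17)*(-41/(-63)) = 18*(-1/63*(-41)) = 18*(41/63) = 82/7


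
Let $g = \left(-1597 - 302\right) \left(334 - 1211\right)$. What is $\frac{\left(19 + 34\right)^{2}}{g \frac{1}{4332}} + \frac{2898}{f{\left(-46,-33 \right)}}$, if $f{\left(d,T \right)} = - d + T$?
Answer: $\frac{1661529166}{7216833} \approx 230.23$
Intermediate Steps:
$g = 1665423$ ($g = \left(-1899\right) \left(-877\right) = 1665423$)
$f{\left(d,T \right)} = T - d$
$\frac{\left(19 + 34\right)^{2}}{g \frac{1}{4332}} + \frac{2898}{f{\left(-46,-33 \right)}} = \frac{\left(19 + 34\right)^{2}}{1665423 \cdot \frac{1}{4332}} + \frac{2898}{-33 - -46} = \frac{53^{2}}{1665423 \cdot \frac{1}{4332}} + \frac{2898}{-33 + 46} = \frac{2809}{\frac{555141}{1444}} + \frac{2898}{13} = 2809 \cdot \frac{1444}{555141} + 2898 \cdot \frac{1}{13} = \frac{4056196}{555141} + \frac{2898}{13} = \frac{1661529166}{7216833}$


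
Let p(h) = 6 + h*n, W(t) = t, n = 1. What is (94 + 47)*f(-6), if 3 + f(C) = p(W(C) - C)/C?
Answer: -564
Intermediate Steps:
p(h) = 6 + h (p(h) = 6 + h*1 = 6 + h)
f(C) = -3 + 6/C (f(C) = -3 + (6 + (C - C))/C = -3 + (6 + 0)/C = -3 + 6/C)
(94 + 47)*f(-6) = (94 + 47)*(-3 + 6/(-6)) = 141*(-3 + 6*(-⅙)) = 141*(-3 - 1) = 141*(-4) = -564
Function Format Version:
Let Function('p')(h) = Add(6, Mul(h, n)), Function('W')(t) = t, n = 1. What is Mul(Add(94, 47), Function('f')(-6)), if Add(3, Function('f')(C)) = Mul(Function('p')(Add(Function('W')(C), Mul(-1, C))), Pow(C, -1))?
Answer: -564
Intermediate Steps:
Function('p')(h) = Add(6, h) (Function('p')(h) = Add(6, Mul(h, 1)) = Add(6, h))
Function('f')(C) = Add(-3, Mul(6, Pow(C, -1))) (Function('f')(C) = Add(-3, Mul(Add(6, Add(C, Mul(-1, C))), Pow(C, -1))) = Add(-3, Mul(Add(6, 0), Pow(C, -1))) = Add(-3, Mul(6, Pow(C, -1))))
Mul(Add(94, 47), Function('f')(-6)) = Mul(Add(94, 47), Add(-3, Mul(6, Pow(-6, -1)))) = Mul(141, Add(-3, Mul(6, Rational(-1, 6)))) = Mul(141, Add(-3, -1)) = Mul(141, -4) = -564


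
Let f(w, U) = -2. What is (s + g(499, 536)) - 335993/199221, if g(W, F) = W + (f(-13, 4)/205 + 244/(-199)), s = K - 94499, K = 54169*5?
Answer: 1437234592648462/8127220695 ≈ 1.7684e+5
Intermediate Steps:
K = 270845
s = 176346 (s = 270845 - 94499 = 176346)
g(W, F) = -50418/40795 + W (g(W, F) = W + (-2/205 + 244/(-199)) = W + (-2*1/205 + 244*(-1/199)) = W + (-2/205 - 244/199) = W - 50418/40795 = -50418/40795 + W)
(s + g(499, 536)) - 335993/199221 = (176346 + (-50418/40795 + 499)) - 335993/199221 = (176346 + 20306287/40795) - 335993*1/199221 = 7214341357/40795 - 335993/199221 = 1437234592648462/8127220695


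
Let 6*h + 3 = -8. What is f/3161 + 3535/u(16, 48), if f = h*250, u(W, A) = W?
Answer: 33500405/151728 ≈ 220.79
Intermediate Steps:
h = -11/6 (h = -1/2 + (1/6)*(-8) = -1/2 - 4/3 = -11/6 ≈ -1.8333)
f = -1375/3 (f = -11/6*250 = -1375/3 ≈ -458.33)
f/3161 + 3535/u(16, 48) = -1375/3/3161 + 3535/16 = -1375/3*1/3161 + 3535*(1/16) = -1375/9483 + 3535/16 = 33500405/151728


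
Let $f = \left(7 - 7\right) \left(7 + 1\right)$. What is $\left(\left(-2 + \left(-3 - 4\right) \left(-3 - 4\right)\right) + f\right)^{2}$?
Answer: $2209$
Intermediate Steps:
$f = 0$ ($f = 0 \cdot 8 = 0$)
$\left(\left(-2 + \left(-3 - 4\right) \left(-3 - 4\right)\right) + f\right)^{2} = \left(\left(-2 + \left(-3 - 4\right) \left(-3 - 4\right)\right) + 0\right)^{2} = \left(\left(-2 - -49\right) + 0\right)^{2} = \left(\left(-2 + 49\right) + 0\right)^{2} = \left(47 + 0\right)^{2} = 47^{2} = 2209$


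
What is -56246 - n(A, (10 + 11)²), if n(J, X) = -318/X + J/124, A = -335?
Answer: -1025189699/18228 ≈ -56243.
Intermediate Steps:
n(J, X) = -318/X + J/124 (n(J, X) = -318/X + J*(1/124) = -318/X + J/124)
-56246 - n(A, (10 + 11)²) = -56246 - (-318/(10 + 11)² + (1/124)*(-335)) = -56246 - (-318/(21²) - 335/124) = -56246 - (-318/441 - 335/124) = -56246 - (-318*1/441 - 335/124) = -56246 - (-106/147 - 335/124) = -56246 - 1*(-62389/18228) = -56246 + 62389/18228 = -1025189699/18228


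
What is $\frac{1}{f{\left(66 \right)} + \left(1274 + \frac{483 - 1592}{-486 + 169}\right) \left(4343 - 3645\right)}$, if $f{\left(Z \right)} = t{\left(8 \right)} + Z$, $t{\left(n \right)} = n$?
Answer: $\frac{317}{282690424} \approx 1.1214 \cdot 10^{-6}$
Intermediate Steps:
$f{\left(Z \right)} = 8 + Z$
$\frac{1}{f{\left(66 \right)} + \left(1274 + \frac{483 - 1592}{-486 + 169}\right) \left(4343 - 3645\right)} = \frac{1}{\left(8 + 66\right) + \left(1274 + \frac{483 - 1592}{-486 + 169}\right) \left(4343 - 3645\right)} = \frac{1}{74 + \left(1274 + \frac{483 - 1592}{-317}\right) \left(4343 - 3645\right)} = \frac{1}{74 + \left(1274 - - \frac{1109}{317}\right) 698} = \frac{1}{74 + \left(1274 + \frac{1109}{317}\right) 698} = \frac{1}{74 + \frac{404967}{317} \cdot 698} = \frac{1}{74 + \frac{282666966}{317}} = \frac{1}{\frac{282690424}{317}} = \frac{317}{282690424}$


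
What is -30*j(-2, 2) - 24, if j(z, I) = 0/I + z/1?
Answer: 36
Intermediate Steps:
j(z, I) = z (j(z, I) = 0 + z*1 = 0 + z = z)
-30*j(-2, 2) - 24 = -30*(-2) - 24 = 60 - 24 = 36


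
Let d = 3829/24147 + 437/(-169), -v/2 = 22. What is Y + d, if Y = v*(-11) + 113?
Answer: 2426358133/4080843 ≈ 594.57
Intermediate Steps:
v = -44 (v = -2*22 = -44)
d = -9905138/4080843 (d = 3829*(1/24147) + 437*(-1/169) = 3829/24147 - 437/169 = -9905138/4080843 ≈ -2.4272)
Y = 597 (Y = -44*(-11) + 113 = 484 + 113 = 597)
Y + d = 597 - 9905138/4080843 = 2426358133/4080843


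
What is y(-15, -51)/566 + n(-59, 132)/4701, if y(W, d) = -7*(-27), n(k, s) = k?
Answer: 855095/2660766 ≈ 0.32137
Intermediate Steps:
y(W, d) = 189
y(-15, -51)/566 + n(-59, 132)/4701 = 189/566 - 59/4701 = 855095/2660766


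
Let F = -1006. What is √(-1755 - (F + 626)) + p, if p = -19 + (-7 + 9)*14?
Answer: 9 + 5*I*√55 ≈ 9.0 + 37.081*I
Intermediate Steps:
p = 9 (p = -19 + 2*14 = -19 + 28 = 9)
√(-1755 - (F + 626)) + p = √(-1755 - (-1006 + 626)) + 9 = √(-1755 - 1*(-380)) + 9 = √(-1755 + 380) + 9 = √(-1375) + 9 = 5*I*√55 + 9 = 9 + 5*I*√55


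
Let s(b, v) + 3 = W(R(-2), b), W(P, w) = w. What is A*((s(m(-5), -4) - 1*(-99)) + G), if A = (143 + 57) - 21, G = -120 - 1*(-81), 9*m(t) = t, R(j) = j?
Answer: 90932/9 ≈ 10104.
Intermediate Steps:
m(t) = t/9
s(b, v) = -3 + b
G = -39 (G = -120 + 81 = -39)
A = 179 (A = 200 - 21 = 179)
A*((s(m(-5), -4) - 1*(-99)) + G) = 179*(((-3 + (⅑)*(-5)) - 1*(-99)) - 39) = 179*(((-3 - 5/9) + 99) - 39) = 179*((-32/9 + 99) - 39) = 179*(859/9 - 39) = 179*(508/9) = 90932/9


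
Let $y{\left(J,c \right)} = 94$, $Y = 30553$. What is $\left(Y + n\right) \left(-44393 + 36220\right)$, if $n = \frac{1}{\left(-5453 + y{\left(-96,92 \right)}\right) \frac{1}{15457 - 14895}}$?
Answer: $- \frac{1338189522945}{5359} \approx -2.4971 \cdot 10^{8}$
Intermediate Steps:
$n = - \frac{562}{5359}$ ($n = \frac{1}{\left(-5453 + 94\right) \frac{1}{15457 - 14895}} = \frac{1}{\left(-5359\right) \frac{1}{562}} = \frac{1}{- \frac{5359}{562}} = - \frac{562}{5359} \approx -0.10487$)
$\left(Y + n\right) \left(-44393 + 36220\right) = \left(30553 - \frac{562}{5359}\right) \left(-44393 + 36220\right) = \frac{163732965}{5359} \left(-8173\right) = - \frac{1338189522945}{5359}$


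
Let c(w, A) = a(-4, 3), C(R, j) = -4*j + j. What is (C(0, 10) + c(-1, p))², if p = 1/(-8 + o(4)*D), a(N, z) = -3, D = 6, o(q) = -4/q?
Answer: 1089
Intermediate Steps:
C(R, j) = -3*j
p = -1/14 (p = 1/(-8 - 4/4*6) = 1/(-8 - 4*¼*6) = 1/(-8 - 1*6) = 1/(-8 - 6) = 1/(-14) = -1/14 ≈ -0.071429)
c(w, A) = -3
(C(0, 10) + c(-1, p))² = (-3*10 - 3)² = (-30 - 3)² = (-33)² = 1089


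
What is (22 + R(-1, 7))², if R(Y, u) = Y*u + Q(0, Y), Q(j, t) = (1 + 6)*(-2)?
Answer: 1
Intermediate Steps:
Q(j, t) = -14 (Q(j, t) = 7*(-2) = -14)
R(Y, u) = -14 + Y*u (R(Y, u) = Y*u - 14 = -14 + Y*u)
(22 + R(-1, 7))² = (22 + (-14 - 1*7))² = (22 + (-14 - 7))² = (22 - 21)² = 1² = 1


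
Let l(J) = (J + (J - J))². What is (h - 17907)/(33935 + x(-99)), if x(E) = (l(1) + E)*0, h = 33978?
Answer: 1461/3085 ≈ 0.47358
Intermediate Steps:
l(J) = J² (l(J) = (J + 0)² = J²)
x(E) = 0 (x(E) = (1² + E)*0 = (1 + E)*0 = 0)
(h - 17907)/(33935 + x(-99)) = (33978 - 17907)/(33935 + 0) = 16071/33935 = 16071*(1/33935) = 1461/3085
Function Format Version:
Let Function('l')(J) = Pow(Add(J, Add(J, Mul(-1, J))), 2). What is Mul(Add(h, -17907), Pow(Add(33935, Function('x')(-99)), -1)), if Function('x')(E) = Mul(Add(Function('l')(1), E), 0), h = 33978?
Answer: Rational(1461, 3085) ≈ 0.47358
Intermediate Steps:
Function('l')(J) = Pow(J, 2) (Function('l')(J) = Pow(Add(J, 0), 2) = Pow(J, 2))
Function('x')(E) = 0 (Function('x')(E) = Mul(Add(Pow(1, 2), E), 0) = Mul(Add(1, E), 0) = 0)
Mul(Add(h, -17907), Pow(Add(33935, Function('x')(-99)), -1)) = Mul(Add(33978, -17907), Pow(Add(33935, 0), -1)) = Mul(16071, Pow(33935, -1)) = Mul(16071, Rational(1, 33935)) = Rational(1461, 3085)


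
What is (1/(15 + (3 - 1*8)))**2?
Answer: 1/100 ≈ 0.010000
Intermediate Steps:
(1/(15 + (3 - 1*8)))**2 = (1/(15 + (3 - 8)))**2 = (1/(15 - 5))**2 = (1/10)**2 = 1/100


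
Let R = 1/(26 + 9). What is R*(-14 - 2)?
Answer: -16/35 ≈ -0.45714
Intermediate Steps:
R = 1/35 ≈ 0.028571
R*(-14 - 2) = (-14 - 2)/35 = (1/35)*(-16) = -16/35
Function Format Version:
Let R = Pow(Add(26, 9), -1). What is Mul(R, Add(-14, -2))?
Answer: Rational(-16, 35) ≈ -0.45714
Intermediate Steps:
R = Rational(1, 35) (R = Pow(35, -1) = Rational(1, 35) ≈ 0.028571)
Mul(R, Add(-14, -2)) = Mul(Rational(1, 35), Add(-14, -2)) = Mul(Rational(1, 35), -16) = Rational(-16, 35)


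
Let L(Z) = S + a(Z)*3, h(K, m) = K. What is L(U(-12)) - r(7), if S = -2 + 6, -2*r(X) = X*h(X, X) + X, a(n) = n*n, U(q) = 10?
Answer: 332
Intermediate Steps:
a(n) = n²
r(X) = -X/2 - X²/2 (r(X) = -(X*X + X)/2 = -(X² + X)/2 = -(X + X²)/2 = -X/2 - X²/2)
S = 4
L(Z) = 4 + 3*Z² (L(Z) = 4 + Z²*3 = 4 + 3*Z²)
L(U(-12)) - r(7) = (4 + 3*10²) - (-1)*7*(1 + 7)/2 = (4 + 3*100) - (-1)*7*8/2 = (4 + 300) - 1*(-28) = 304 + 28 = 332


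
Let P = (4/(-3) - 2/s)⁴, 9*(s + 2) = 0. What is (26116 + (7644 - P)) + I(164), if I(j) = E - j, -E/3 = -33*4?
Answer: 2753351/81 ≈ 33992.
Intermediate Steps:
s = -2 (s = -2 + (⅑)*0 = -2 + 0 = -2)
E = 396 (E = -(-99)*4 = -3*(-132) = 396)
P = 1/81 (P = (4/(-3) - 2/(-2))⁴ = (4*(-⅓) - 2*(-½))⁴ = (-4/3 + 1)⁴ = (-⅓)⁴ = 1/81 ≈ 0.012346)
I(j) = 396 - j
(26116 + (7644 - P)) + I(164) = (26116 + (7644 - 1*1/81)) + (396 - 1*164) = (26116 + (7644 - 1/81)) + (396 - 164) = (26116 + 619163/81) + 232 = 2734559/81 + 232 = 2753351/81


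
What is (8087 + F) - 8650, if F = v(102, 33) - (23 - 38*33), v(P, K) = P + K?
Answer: 803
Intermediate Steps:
v(P, K) = K + P
F = 1366 (F = (33 + 102) - (23 - 38*33) = 135 - (23 - 1254) = 135 - 1*(-1231) = 135 + 1231 = 1366)
(8087 + F) - 8650 = (8087 + 1366) - 8650 = 9453 - 8650 = 803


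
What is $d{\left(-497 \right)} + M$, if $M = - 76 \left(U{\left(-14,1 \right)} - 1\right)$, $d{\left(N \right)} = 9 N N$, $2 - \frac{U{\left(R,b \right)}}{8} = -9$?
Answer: $2216469$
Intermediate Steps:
$U{\left(R,b \right)} = 88$ ($U{\left(R,b \right)} = 16 - -72 = 16 + 72 = 88$)
$d{\left(N \right)} = 9 N^{2}$
$M = -6612$ ($M = - 76 \left(88 - 1\right) = \left(-76\right) 87 = -6612$)
$d{\left(-497 \right)} + M = 9 \left(-497\right)^{2} - 6612 = 9 \cdot 247009 - 6612 = 2223081 - 6612 = 2216469$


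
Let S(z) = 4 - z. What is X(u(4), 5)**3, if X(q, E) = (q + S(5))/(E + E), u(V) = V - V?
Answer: -1/1000 ≈ -0.0010000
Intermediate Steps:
u(V) = 0
X(q, E) = (-1 + q)/(2*E) (X(q, E) = (q + (4 - 1*5))/(E + E) = (q + (4 - 5))/((2*E)) = (q - 1)*(1/(2*E)) = (-1 + q)*(1/(2*E)) = (-1 + q)/(2*E))
X(u(4), 5)**3 = ((1/2)*(-1 + 0)/5)**3 = ((1/2)*(1/5)*(-1))**3 = (-1/10)**3 = -1/1000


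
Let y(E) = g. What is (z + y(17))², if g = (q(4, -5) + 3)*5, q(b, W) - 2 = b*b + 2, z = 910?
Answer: 1050625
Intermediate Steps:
q(b, W) = 4 + b² (q(b, W) = 2 + (b*b + 2) = 2 + (b² + 2) = 2 + (2 + b²) = 4 + b²)
g = 115 (g = ((4 + 4²) + 3)*5 = ((4 + 16) + 3)*5 = (20 + 3)*5 = 23*5 = 115)
y(E) = 115
(z + y(17))² = (910 + 115)² = 1025² = 1050625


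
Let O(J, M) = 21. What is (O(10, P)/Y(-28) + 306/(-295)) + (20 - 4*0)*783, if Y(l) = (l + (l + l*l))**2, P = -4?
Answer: 349743559413/22335040 ≈ 15659.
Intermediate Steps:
Y(l) = (l**2 + 2*l)**2 (Y(l) = (l + (l + l**2))**2 = (l**2 + 2*l)**2)
(O(10, P)/Y(-28) + 306/(-295)) + (20 - 4*0)*783 = (21/(((-28)**2*(2 - 28)**2)) + 306/(-295)) + (20 - 4*0)*783 = (21/((784*(-26)**2)) + 306*(-1/295)) + (20 + 0)*783 = (21/((784*676)) - 306/295) + 20*783 = (21/529984 - 306/295) + 15660 = (21*(1/529984) - 306/295) + 15660 = (3/75712 - 306/295) + 15660 = -23166987/22335040 + 15660 = 349743559413/22335040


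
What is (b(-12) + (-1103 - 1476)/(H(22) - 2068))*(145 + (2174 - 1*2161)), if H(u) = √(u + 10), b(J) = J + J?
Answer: -1921770511/534574 + 203741*√2/534574 ≈ -3594.4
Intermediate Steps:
b(J) = 2*J
H(u) = √(10 + u)
(b(-12) + (-1103 - 1476)/(H(22) - 2068))*(145 + (2174 - 1*2161)) = (2*(-12) + (-1103 - 1476)/(√(10 + 22) - 2068))*(145 + (2174 - 1*2161)) = (-24 - 2579/(√32 - 2068))*(145 + (2174 - 2161)) = (-24 - 2579/(4*√2 - 2068))*(145 + 13) = (-24 - 2579/(-2068 + 4*√2))*158 = -3792 - 407482/(-2068 + 4*√2)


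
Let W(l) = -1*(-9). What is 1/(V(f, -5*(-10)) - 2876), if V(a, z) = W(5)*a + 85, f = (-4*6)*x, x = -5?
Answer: -1/1711 ≈ -0.00058445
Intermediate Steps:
W(l) = 9
f = 120 (f = -4*6*(-5) = -24*(-5) = 120)
V(a, z) = 85 + 9*a (V(a, z) = 9*a + 85 = 85 + 9*a)
1/(V(f, -5*(-10)) - 2876) = 1/((85 + 9*120) - 2876) = 1/((85 + 1080) - 2876) = 1/(1165 - 2876) = 1/(-1711) = -1/1711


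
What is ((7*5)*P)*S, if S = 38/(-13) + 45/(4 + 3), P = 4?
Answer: 6380/13 ≈ 490.77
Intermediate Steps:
S = 319/91 (S = 38*(-1/13) + 45/7 = -38/13 + 45*(1/7) = -38/13 + 45/7 = 319/91 ≈ 3.5055)
((7*5)*P)*S = ((7*5)*4)*(319/91) = (35*4)*(319/91) = 140*(319/91) = 6380/13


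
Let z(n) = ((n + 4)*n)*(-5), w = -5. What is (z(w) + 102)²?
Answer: 5929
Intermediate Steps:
z(n) = -5*n*(4 + n) (z(n) = ((4 + n)*n)*(-5) = (n*(4 + n))*(-5) = -5*n*(4 + n))
(z(w) + 102)² = (-5*(-5)*(4 - 5) + 102)² = (-5*(-5)*(-1) + 102)² = (-25 + 102)² = 77² = 5929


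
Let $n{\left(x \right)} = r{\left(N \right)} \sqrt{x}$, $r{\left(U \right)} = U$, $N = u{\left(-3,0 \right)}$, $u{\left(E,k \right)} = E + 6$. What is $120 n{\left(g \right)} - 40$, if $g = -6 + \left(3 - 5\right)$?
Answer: $-40 + 720 i \sqrt{2} \approx -40.0 + 1018.2 i$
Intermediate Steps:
$u{\left(E,k \right)} = 6 + E$
$N = 3$ ($N = 6 - 3 = 3$)
$g = -8$ ($g = -6 + \left(3 - 5\right) = -6 - 2 = -8$)
$n{\left(x \right)} = 3 \sqrt{x}$
$120 n{\left(g \right)} - 40 = 120 \cdot 3 \sqrt{-8} - 40 = 120 \cdot 3 \cdot 2 i \sqrt{2} - 40 = 120 \cdot 6 i \sqrt{2} - 40 = 720 i \sqrt{2} - 40 = -40 + 720 i \sqrt{2}$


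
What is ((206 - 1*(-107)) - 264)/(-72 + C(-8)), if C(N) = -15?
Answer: -49/87 ≈ -0.56322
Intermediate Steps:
((206 - 1*(-107)) - 264)/(-72 + C(-8)) = ((206 - 1*(-107)) - 264)/(-72 - 15) = ((206 + 107) - 264)/(-87) = (313 - 264)*(-1/87) = 49*(-1/87) = -49/87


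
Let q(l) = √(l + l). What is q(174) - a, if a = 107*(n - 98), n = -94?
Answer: 20544 + 2*√87 ≈ 20563.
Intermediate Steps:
q(l) = √2*√l (q(l) = √(2*l) = √2*√l)
a = -20544 (a = 107*(-94 - 98) = 107*(-192) = -20544)
q(174) - a = √2*√174 - 1*(-20544) = 2*√87 + 20544 = 20544 + 2*√87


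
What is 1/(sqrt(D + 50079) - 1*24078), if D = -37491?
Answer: -4013/96622916 - sqrt(3147)/289868748 ≈ -4.1726e-5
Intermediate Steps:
1/(sqrt(D + 50079) - 1*24078) = 1/(sqrt(-37491 + 50079) - 1*24078) = 1/(sqrt(12588) - 24078) = 1/(2*sqrt(3147) - 24078) = 1/(-24078 + 2*sqrt(3147))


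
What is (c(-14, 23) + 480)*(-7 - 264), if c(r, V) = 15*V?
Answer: -223575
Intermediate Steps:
(c(-14, 23) + 480)*(-7 - 264) = (15*23 + 480)*(-7 - 264) = (345 + 480)*(-271) = 825*(-271) = -223575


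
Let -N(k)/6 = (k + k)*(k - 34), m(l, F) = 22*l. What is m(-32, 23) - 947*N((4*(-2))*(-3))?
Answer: -2728064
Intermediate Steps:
N(k) = -12*k*(-34 + k) (N(k) = -6*(k + k)*(k - 34) = -6*2*k*(-34 + k) = -12*k*(-34 + k))
m(-32, 23) - 947*N((4*(-2))*(-3)) = 22*(-32) - 11364*(4*(-2))*(-3)*(34 - 4*(-2)*(-3)) = -704 - 11364*(-8*(-3))*(34 - (-8)*(-3)) = -704 - 11364*24*(34 - 1*24) = -704 - 11364*24*(34 - 24) = -704 - 11364*24*10 = -704 - 947*2880 = -704 - 2727360 = -2728064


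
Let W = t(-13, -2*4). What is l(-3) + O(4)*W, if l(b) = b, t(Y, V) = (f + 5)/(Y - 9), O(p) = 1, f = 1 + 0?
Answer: -36/11 ≈ -3.2727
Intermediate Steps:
f = 1
t(Y, V) = 6/(-9 + Y) (t(Y, V) = (1 + 5)/(Y - 9) = 6/(-9 + Y))
W = -3/11 (W = 6/(-9 - 13) = 6/(-22) = 6*(-1/22) = -3/11 ≈ -0.27273)
l(-3) + O(4)*W = -3 + 1*(-3/11) = -3 - 3/11 = -36/11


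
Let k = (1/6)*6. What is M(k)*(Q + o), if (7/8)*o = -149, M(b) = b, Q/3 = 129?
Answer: 1517/7 ≈ 216.71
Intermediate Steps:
Q = 387 (Q = 3*129 = 387)
k = 1 (k = (1*(⅙))*6 = (⅙)*6 = 1)
o = -1192/7 (o = (8/7)*(-149) = -1192/7 ≈ -170.29)
M(k)*(Q + o) = 1*(387 - 1192/7) = 1*(1517/7) = 1517/7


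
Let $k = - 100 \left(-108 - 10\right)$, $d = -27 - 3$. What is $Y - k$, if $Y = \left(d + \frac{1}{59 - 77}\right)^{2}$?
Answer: $- \frac{3530519}{324} \approx -10897.0$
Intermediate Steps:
$d = -30$ ($d = -27 - 3 = -30$)
$Y = \frac{292681}{324}$ ($Y = \left(-30 + \frac{1}{59 - 77}\right)^{2} = \left(-30 + \frac{1}{-18}\right)^{2} = \left(-30 - \frac{1}{18}\right)^{2} = \left(- \frac{541}{18}\right)^{2} = \frac{292681}{324} \approx 903.34$)
$k = 11800$ ($k = \left(-100\right) \left(-118\right) = 11800$)
$Y - k = \frac{292681}{324} - 11800 = - \frac{3530519}{324}$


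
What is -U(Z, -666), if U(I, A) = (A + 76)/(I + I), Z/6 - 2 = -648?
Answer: -295/3876 ≈ -0.076109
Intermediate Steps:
Z = -3876 (Z = 12 + 6*(-648) = 12 - 3888 = -3876)
U(I, A) = (76 + A)/(2*I) (U(I, A) = (76 + A)/((2*I)) = (76 + A)*(1/(2*I)) = (76 + A)/(2*I))
-U(Z, -666) = -(76 - 666)/(2*(-3876)) = -(-1)*(-590)/(2*3876) = -1*295/3876 = -295/3876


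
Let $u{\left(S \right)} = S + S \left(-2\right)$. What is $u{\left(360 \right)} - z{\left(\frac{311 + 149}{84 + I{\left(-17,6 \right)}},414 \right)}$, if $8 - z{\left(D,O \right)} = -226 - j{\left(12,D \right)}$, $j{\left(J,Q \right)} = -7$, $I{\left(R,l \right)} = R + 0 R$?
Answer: $-587$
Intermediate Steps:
$I{\left(R,l \right)} = R$ ($I{\left(R,l \right)} = R + 0 = R$)
$u{\left(S \right)} = - S$ ($u{\left(S \right)} = S - 2 S = - S$)
$z{\left(D,O \right)} = 227$ ($z{\left(D,O \right)} = 8 - \left(-226 - -7\right) = 8 - \left(-226 + 7\right) = 8 - -219 = 8 + 219 = 227$)
$u{\left(360 \right)} - z{\left(\frac{311 + 149}{84 + I{\left(-17,6 \right)}},414 \right)} = \left(-1\right) 360 - 227 = -360 - 227 = -587$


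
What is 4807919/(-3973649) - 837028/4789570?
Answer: -13176960040001/9516035020465 ≈ -1.3847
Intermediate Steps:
4807919/(-3973649) - 837028/4789570 = 4807919*(-1/3973649) - 837028*1/4789570 = -4807919/3973649 - 418514/2394785 = -13176960040001/9516035020465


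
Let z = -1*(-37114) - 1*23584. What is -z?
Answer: -13530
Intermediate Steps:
z = 13530 (z = 37114 - 23584 = 13530)
-z = -1*13530 = -13530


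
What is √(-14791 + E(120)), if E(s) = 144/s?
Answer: I*√369745/5 ≈ 121.61*I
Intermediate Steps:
√(-14791 + E(120)) = √(-14791 + 144/120) = √(-14791 + 144*(1/120)) = √(-14791 + 6/5) = √(-73949/5) = I*√369745/5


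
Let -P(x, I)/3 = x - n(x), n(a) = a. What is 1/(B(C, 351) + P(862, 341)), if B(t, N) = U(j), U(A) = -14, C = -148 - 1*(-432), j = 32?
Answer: -1/14 ≈ -0.071429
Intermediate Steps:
C = 284 (C = -148 + 432 = 284)
B(t, N) = -14
P(x, I) = 0 (P(x, I) = -3*(x - x) = -3*0 = 0)
1/(B(C, 351) + P(862, 341)) = 1/(-14 + 0) = 1/(-14) = -1/14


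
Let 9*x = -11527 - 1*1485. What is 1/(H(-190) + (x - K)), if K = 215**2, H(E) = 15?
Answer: -9/428902 ≈ -2.0984e-5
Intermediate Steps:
K = 46225
x = -13012/9 (x = (-11527 - 1*1485)/9 = (-11527 - 1485)/9 = (1/9)*(-13012) = -13012/9 ≈ -1445.8)
1/(H(-190) + (x - K)) = 1/(15 + (-13012/9 - 1*46225)) = 1/(15 + (-13012/9 - 46225)) = 1/(15 - 429037/9) = 1/(-428902/9) = -9/428902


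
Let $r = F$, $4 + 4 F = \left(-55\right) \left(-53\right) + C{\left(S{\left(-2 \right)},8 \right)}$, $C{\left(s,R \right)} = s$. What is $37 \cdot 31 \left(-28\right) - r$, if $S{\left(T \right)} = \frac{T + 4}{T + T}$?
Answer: $- \frac{262749}{8} \approx -32844.0$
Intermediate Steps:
$S{\left(T \right)} = \frac{4 + T}{2 T}$
$F = \frac{5821}{8}$ ($F = -1 + \frac{\left(-55\right) \left(-53\right) + \frac{4 - 2}{2 \left(-2\right)}}{4} = -1 + \frac{2915 + \frac{1}{2} \left(- \frac{1}{2}\right) 2}{4} = -1 + \frac{2915 - \frac{1}{2}}{4} = -1 + \frac{1}{4} \cdot \frac{5829}{2} = -1 + \frac{5829}{8} = \frac{5821}{8} \approx 727.63$)
$r = \frac{5821}{8} \approx 727.63$
$37 \cdot 31 \left(-28\right) - r = 37 \cdot 31 \left(-28\right) - \frac{5821}{8} = 1147 \left(-28\right) - \frac{5821}{8} = -32116 - \frac{5821}{8} = - \frac{262749}{8}$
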